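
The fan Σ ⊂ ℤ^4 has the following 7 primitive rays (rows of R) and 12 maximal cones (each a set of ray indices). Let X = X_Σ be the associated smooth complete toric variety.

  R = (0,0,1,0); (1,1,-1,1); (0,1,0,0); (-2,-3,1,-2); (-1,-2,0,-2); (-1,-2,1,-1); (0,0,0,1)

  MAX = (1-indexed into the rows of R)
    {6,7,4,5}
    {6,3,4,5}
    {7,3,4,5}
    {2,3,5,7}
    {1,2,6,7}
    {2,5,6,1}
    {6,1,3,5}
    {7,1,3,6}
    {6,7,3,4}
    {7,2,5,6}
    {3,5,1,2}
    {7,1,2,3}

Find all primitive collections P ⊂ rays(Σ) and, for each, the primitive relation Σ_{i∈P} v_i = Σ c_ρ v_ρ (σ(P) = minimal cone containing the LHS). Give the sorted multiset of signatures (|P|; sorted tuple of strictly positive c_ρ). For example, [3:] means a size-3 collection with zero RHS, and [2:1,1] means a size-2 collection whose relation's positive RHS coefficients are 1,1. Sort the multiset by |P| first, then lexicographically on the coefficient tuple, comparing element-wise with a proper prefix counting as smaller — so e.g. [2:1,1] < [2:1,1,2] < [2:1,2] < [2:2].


5 minimal non-faces of Δ(Σ) (on 7 rays):

  • {2,4}:  v_{2} + v_{4} = v_{5} + v_{7}  so sig = [2:1,1]
  • {1,4}:  v_{1} + v_{4} = v_{3} + 2·v_{6}  so sig = [2:1,2]
  • {2,3,6}:  v_{2} + v_{3} + v_{6} = 0  so sig = [3:]
  • {1,5,7}:  v_{1} + v_{5} + v_{7} = v_{6}  so sig = [3:1]
  • {3,5,6,7}:  v_{3} + v_{5} + v_{6} + v_{7} = v_{4}  so sig = [4:1]

Sorted signature multiset PRS(X):
    |P|=2: 2 collections, coeffs (1,1), (1,2)
    |P|=3: 2 collections, coeffs (), (1)
    |P|=4: 1 collection, coeffs (1)


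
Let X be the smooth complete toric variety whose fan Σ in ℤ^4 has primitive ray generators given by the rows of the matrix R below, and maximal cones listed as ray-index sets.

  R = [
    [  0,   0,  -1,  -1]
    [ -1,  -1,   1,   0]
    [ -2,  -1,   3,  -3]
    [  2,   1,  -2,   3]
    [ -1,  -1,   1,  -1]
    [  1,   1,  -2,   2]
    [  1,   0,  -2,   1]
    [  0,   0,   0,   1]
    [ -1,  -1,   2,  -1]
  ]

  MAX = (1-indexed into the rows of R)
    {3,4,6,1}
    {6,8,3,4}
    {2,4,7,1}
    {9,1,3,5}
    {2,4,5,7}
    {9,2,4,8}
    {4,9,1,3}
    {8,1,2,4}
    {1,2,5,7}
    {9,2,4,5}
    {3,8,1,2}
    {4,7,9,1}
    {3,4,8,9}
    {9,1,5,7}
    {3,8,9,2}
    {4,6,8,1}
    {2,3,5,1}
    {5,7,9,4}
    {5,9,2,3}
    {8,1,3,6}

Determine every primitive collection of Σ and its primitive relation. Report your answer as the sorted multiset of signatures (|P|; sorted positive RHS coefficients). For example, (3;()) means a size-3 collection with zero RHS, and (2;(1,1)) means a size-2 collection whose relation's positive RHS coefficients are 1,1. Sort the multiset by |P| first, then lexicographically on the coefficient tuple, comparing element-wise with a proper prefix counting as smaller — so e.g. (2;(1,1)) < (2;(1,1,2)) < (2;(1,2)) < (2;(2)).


The 14 primitive collections of Σ (r=9, n=4):

  P={5,8}:  v_{5} + v_{8} = v_{2}  so sig = (2;(1))
  P={6,9}:  v_{6} + v_{9} = v_{8}  so sig = (2;(1))
  P={3,7}:  v_{3} + v_{7} = v_{1} + v_{9}  so sig = (2;(1,1))
  P={7,8}:  v_{7} + v_{8} = v_{1} + v_{2} + v_{4}  so sig = (2;(1,1,1))
  P={5,6}:  v_{5} + v_{6} = v_{1} + 2·v_{8}  so sig = (2;(1,2))
  P={6,7}:  v_{6} + v_{7} = 2·v_{1} + v_{4} + 2·v_{8}  so sig = (2;(1,2,2))
  P={2,6}:  v_{2} + v_{6} = v_{1} + 3·v_{8}  so sig = (2;(1,3))
  P={1,4,5}:  v_{1} + v_{4} + v_{5} = v_{7}  so sig = (3;(1))
  P={1,8,9}:  v_{1} + v_{8} + v_{9} = v_{5}  so sig = (3;(1))
  P={3,4,5}:  v_{3} + v_{4} + v_{5} = v_{9}  so sig = (3;(1))
  P={2,3,4}:  v_{2} + v_{3} + v_{4} = v_{8} + v_{9}  so sig = (3;(1,1))
  P={2,7,9}:  v_{2} + v_{7} + v_{9} = v_{4} + 3·v_{5}  so sig = (3;(1,3))
  P={1,2,9}:  v_{1} + v_{2} + v_{9} = 2·v_{5}  so sig = (3;(2))
  P={1,3,4,8}:  v_{1} + v_{3} + v_{4} + v_{8} = 0  so sig = (4;())

Sorted signature multiset PRS(X):
    |P|=2: 7 collections, coeffs (1), (1), (1,1), (1,1,1), (1,2), (1,2,2), (1,3)
    |P|=3: 6 collections, coeffs (1), (1), (1), (1,1), (1,3), (2)
    |P|=4: 1 collection, coeffs ()


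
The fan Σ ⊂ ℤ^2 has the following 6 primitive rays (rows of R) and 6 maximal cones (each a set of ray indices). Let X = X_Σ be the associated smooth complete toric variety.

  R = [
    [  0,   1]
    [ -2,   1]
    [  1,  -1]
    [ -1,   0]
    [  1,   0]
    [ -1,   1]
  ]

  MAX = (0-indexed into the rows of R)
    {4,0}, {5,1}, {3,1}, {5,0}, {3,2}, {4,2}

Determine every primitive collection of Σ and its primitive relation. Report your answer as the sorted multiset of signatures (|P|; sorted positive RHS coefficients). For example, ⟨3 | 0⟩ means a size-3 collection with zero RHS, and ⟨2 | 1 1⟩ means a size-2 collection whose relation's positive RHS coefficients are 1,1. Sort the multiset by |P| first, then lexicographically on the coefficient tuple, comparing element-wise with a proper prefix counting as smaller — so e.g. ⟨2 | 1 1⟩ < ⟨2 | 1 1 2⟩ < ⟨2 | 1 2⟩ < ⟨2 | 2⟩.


|primitive collections| = 9. Relations:

  {2,5}:  v_{2} + v_{5} = 0  →  sig = ⟨2 | 0⟩
  {3,4}:  v_{3} + v_{4} = 0  →  sig = ⟨2 | 0⟩
  {0,2}:  v_{0} + v_{2} = v_{4}  →  sig = ⟨2 | 1⟩
  {0,3}:  v_{0} + v_{3} = v_{5}  →  sig = ⟨2 | 1⟩
  {1,2}:  v_{1} + v_{2} = v_{3}  →  sig = ⟨2 | 1⟩
  {1,4}:  v_{1} + v_{4} = v_{5}  →  sig = ⟨2 | 1⟩
  {3,5}:  v_{3} + v_{5} = v_{1}  →  sig = ⟨2 | 1⟩
  {4,5}:  v_{4} + v_{5} = v_{0}  →  sig = ⟨2 | 1⟩
  {0,1}:  v_{0} + v_{1} = 2·v_{5}  →  sig = ⟨2 | 2⟩

Hence PRS(X_Σ) =
    |P|=2: 9 collections, coeffs (), (), (1), (1), (1), (1), (1), (1), (2)


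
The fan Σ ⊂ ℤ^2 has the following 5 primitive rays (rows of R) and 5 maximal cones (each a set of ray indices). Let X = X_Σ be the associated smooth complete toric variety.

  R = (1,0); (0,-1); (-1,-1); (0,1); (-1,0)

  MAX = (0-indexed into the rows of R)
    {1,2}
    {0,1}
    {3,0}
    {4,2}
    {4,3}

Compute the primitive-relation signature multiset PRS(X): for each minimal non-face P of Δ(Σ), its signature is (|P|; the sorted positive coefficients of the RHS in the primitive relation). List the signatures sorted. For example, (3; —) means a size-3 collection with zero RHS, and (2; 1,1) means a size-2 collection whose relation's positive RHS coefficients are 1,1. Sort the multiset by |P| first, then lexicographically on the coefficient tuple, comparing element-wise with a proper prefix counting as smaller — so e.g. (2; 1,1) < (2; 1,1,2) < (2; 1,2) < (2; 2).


The 5 primitive collections of Σ (r=5, n=2):

  P={0,4}:  v_{0} + v_{4} = 0  →  sig = (2; —)
  P={1,3}:  v_{1} + v_{3} = 0  →  sig = (2; —)
  P={0,2}:  v_{0} + v_{2} = v_{1}  →  sig = (2; 1)
  P={1,4}:  v_{1} + v_{4} = v_{2}  →  sig = (2; 1)
  P={2,3}:  v_{2} + v_{3} = v_{4}  →  sig = (2; 1)

Hence PRS(X_Σ) =
    (2; —)
    (2; —)
    (2; 1)
    (2; 1)
    (2; 1)


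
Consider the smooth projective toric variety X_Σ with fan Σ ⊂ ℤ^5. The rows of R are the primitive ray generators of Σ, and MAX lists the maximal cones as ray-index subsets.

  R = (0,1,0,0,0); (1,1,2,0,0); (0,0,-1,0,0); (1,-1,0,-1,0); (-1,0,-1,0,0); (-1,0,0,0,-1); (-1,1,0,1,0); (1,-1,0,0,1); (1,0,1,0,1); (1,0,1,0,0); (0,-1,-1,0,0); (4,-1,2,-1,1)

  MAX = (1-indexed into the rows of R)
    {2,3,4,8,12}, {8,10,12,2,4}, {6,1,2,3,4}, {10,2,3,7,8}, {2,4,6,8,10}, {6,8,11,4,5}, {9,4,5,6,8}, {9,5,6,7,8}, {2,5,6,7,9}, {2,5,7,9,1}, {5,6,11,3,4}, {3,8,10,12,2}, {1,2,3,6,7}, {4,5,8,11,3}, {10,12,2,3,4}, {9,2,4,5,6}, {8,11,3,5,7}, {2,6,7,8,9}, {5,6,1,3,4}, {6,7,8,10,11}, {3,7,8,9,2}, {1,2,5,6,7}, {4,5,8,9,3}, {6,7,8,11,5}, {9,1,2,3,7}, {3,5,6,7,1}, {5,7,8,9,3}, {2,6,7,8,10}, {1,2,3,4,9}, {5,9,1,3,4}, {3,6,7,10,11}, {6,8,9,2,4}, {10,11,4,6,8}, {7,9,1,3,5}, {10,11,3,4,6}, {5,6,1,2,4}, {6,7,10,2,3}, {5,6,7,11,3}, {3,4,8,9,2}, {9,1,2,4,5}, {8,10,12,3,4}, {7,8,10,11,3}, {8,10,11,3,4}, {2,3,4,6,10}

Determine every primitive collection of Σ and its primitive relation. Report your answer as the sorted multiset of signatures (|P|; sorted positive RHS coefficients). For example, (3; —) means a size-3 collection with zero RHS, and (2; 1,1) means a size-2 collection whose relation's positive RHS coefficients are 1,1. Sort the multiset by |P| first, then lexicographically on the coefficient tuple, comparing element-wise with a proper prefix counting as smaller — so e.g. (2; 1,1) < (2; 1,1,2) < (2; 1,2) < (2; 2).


The 20 primitive collections of Σ (r=12, n=5):

  {4,7}:  v_{4} + v_{7} = 0 — sig = (2; —)
  {5,10}:  v_{5} + v_{10} = 0 — sig = (2; —)
  {1,11}:  v_{1} + v_{11} = v_{3} — sig = (2; 1)
  {2,11}:  v_{2} + v_{11} = v_{10} — sig = (2; 1)
  {9,11}:  v_{9} + v_{11} = v_{8} — sig = (2; 1)
  {1,8}:  v_{1} + v_{8} = v_{3} + v_{9} — sig = (2; 1,1)
  {1,10}:  v_{1} + v_{10} = v_{2} + v_{3} — sig = (2; 1,1)
  {9,10}:  v_{9} + v_{10} = v_{2} + v_{8} — sig = (2; 1,1)
  {5,12}:  v_{5} + v_{12} = v_{2} + v_{3} + v_{4} + v_{8} — sig = (2; 1,1,1,1)
  {7,12}:  v_{7} + v_{12} = v_{2} + v_{3} + v_{8} + v_{10} — sig = (2; 1,1,1,1)
  {11,12}:  v_{11} + v_{12} = v_{3} + v_{4} + v_{8} + 2·v_{10} — sig = (2; 1,1,1,2)
  {1,12}:  v_{1} + v_{12} = 2·v_{2} + 2·v_{3} + v_{4} + v_{8} — sig = (2; 1,1,2,2)
  {9,12}:  v_{9} + v_{12} = 2·v_{2} + v_{3} + v_{4} + 2·v_{8} — sig = (2; 1,1,2,2)
  {6,12}:  v_{6} + v_{12} = v_{4} + 2·v_{10} — sig = (2; 1,2)
  {3,6,9}:  v_{3} + v_{6} + v_{9} = 0 — sig = (3; —)
  {2,3,5}:  v_{2} + v_{3} + v_{5} = v_{1} — sig = (3; 1)
  {2,5,8}:  v_{2} + v_{5} + v_{8} = v_{9} — sig = (3; 1)
  {3,6,8}:  v_{3} + v_{6} + v_{8} = v_{11} — sig = (3; 1)
  {1,6,9}:  v_{1} + v_{6} + v_{9} = v_{2} + v_{5} — sig = (3; 1,1)
  {2,3,4,8,10}:  v_{2} + v_{3} + v_{4} + v_{8} + v_{10} = v_{12} — sig = (5; 1)

Hence PRS(X_Σ) =
    |P|=2: 14 collections, coeffs (), (), (1), (1), (1), (1,1), (1,1), (1,1), (1,1,1,1), (1,1,1,1), (1,1,1,2), (1,1,2,2), (1,1,2,2), (1,2)
    |P|=3: 5 collections, coeffs (), (1), (1), (1), (1,1)
    |P|=5: 1 collection, coeffs (1)


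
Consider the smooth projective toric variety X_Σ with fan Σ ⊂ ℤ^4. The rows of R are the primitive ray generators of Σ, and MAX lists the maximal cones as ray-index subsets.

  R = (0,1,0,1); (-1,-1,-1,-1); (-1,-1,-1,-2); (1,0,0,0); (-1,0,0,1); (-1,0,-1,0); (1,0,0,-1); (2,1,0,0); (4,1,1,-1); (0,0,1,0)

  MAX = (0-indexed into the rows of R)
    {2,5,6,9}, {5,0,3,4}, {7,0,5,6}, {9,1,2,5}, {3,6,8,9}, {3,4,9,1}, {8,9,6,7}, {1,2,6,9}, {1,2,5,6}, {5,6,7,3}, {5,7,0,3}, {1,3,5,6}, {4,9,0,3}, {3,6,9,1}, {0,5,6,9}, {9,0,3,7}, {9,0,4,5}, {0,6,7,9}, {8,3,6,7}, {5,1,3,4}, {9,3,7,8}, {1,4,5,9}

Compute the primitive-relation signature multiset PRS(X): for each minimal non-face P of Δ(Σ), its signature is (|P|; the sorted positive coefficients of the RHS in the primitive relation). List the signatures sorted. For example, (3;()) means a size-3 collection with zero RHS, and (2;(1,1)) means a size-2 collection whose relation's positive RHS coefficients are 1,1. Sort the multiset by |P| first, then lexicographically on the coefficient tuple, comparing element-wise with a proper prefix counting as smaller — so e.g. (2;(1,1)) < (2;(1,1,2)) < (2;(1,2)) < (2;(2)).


Primitive collections (18):

  • {4,6}:  v_{4} + v_{6} = 0  so sig = (2;())
  • {0,1}:  v_{0} + v_{1} = v_{5}  so sig = (2;(1))
  • {2,3}:  v_{2} + v_{3} = v_{1} + v_{6}  so sig = (2;(1,1))
  • {4,7}:  v_{4} + v_{7} = v_{0} + v_{3}  so sig = (2;(1,1))
  • {5,8}:  v_{5} + v_{8} = v_{6} + v_{7}  so sig = (2;(1,1))
  • {1,7}:  v_{1} + v_{7} = v_{3} + v_{5} + v_{6}  so sig = (2;(1,1,1))
  • {2,4}:  v_{2} + v_{4} = v_{1} + v_{5} + v_{9}  so sig = (2;(1,1,1))
  • {4,8}:  v_{4} + v_{8} = v_{3} + v_{7} + v_{9}  so sig = (2;(1,1,1))
  • {0,2}:  v_{0} + v_{2} = 2·v_{5} + v_{6} + v_{9}  so sig = (2;(1,1,2))
  • {0,8}:  v_{0} + v_{8} = 2·v_{7} + v_{9}  so sig = (2;(1,2))
  • {1,8}:  v_{1} + v_{8} = v_{3} + 2·v_{6}  so sig = (2;(1,2))
  • {2,7}:  v_{2} + v_{7} = v_{5} + 2·v_{6}  so sig = (2;(1,2))
  • {2,8}:  v_{2} + v_{8} = 3·v_{6}  so sig = (2;(3))
  • {3,5,9}:  v_{3} + v_{5} + v_{9} = 0  so sig = (3;())
  • {0,3,6}:  v_{0} + v_{3} + v_{6} = v_{7}  so sig = (3;(1))
  • {5,7,9}:  v_{5} + v_{7} + v_{9} = v_{0} + v_{6}  so sig = (3;(1,1))
  • {1,5,6,9}:  v_{1} + v_{5} + v_{6} + v_{9} = v_{2}  so sig = (4;(1))
  • {3,6,7,9}:  v_{3} + v_{6} + v_{7} + v_{9} = v_{8}  so sig = (4;(1))

Hence PRS(X_Σ) =
    (2;())
    (2;(1))
    (2;(1,1))
    (2;(1,1))
    (2;(1,1))
    (2;(1,1,1))
    (2;(1,1,1))
    (2;(1,1,1))
    (2;(1,1,2))
    (2;(1,2))
    (2;(1,2))
    (2;(1,2))
    (2;(3))
    (3;())
    (3;(1))
    (3;(1,1))
    (4;(1))
    (4;(1))


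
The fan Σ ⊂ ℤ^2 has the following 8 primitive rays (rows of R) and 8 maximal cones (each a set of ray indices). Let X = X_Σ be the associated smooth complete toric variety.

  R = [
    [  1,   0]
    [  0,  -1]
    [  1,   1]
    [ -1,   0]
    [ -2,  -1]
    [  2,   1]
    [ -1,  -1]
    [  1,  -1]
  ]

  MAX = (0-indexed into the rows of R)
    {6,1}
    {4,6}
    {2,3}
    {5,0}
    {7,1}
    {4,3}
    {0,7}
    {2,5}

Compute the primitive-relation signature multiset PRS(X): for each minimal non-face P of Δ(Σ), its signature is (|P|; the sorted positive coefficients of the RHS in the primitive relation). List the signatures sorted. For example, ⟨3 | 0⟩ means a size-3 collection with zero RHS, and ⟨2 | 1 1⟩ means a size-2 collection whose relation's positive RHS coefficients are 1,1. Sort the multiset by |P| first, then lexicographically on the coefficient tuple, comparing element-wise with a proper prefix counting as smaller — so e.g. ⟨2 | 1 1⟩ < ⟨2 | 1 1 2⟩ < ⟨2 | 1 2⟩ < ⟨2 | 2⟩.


The 20 primitive collections of Σ (r=8, n=2):

  • {0,3}:  v_{0} + v_{3} = 0  →  sig = ⟨2 | 0⟩
  • {2,6}:  v_{2} + v_{6} = 0  →  sig = ⟨2 | 0⟩
  • {4,5}:  v_{4} + v_{5} = 0  →  sig = ⟨2 | 0⟩
  • {0,1}:  v_{0} + v_{1} = v_{7}  →  sig = ⟨2 | 1⟩
  • {0,2}:  v_{0} + v_{2} = v_{5}  →  sig = ⟨2 | 1⟩
  • {0,4}:  v_{0} + v_{4} = v_{6}  →  sig = ⟨2 | 1⟩
  • {0,6}:  v_{0} + v_{6} = v_{1}  →  sig = ⟨2 | 1⟩
  • {1,2}:  v_{1} + v_{2} = v_{0}  →  sig = ⟨2 | 1⟩
  • {1,3}:  v_{1} + v_{3} = v_{6}  →  sig = ⟨2 | 1⟩
  • {2,4}:  v_{2} + v_{4} = v_{3}  →  sig = ⟨2 | 1⟩
  • {3,5}:  v_{3} + v_{5} = v_{2}  →  sig = ⟨2 | 1⟩
  • {3,6}:  v_{3} + v_{6} = v_{4}  →  sig = ⟨2 | 1⟩
  • {3,7}:  v_{3} + v_{7} = v_{1}  →  sig = ⟨2 | 1⟩
  • {5,6}:  v_{5} + v_{6} = v_{0}  →  sig = ⟨2 | 1⟩
  • {4,7}:  v_{4} + v_{7} = v_{1} + v_{6}  →  sig = ⟨2 | 1 1⟩
  • {1,4}:  v_{1} + v_{4} = 2·v_{6}  →  sig = ⟨2 | 2⟩
  • {1,5}:  v_{1} + v_{5} = 2·v_{0}  →  sig = ⟨2 | 2⟩
  • {2,7}:  v_{2} + v_{7} = 2·v_{0}  →  sig = ⟨2 | 2⟩
  • {6,7}:  v_{6} + v_{7} = 2·v_{1}  →  sig = ⟨2 | 2⟩
  • {5,7}:  v_{5} + v_{7} = 3·v_{0}  →  sig = ⟨2 | 3⟩

Hence PRS(X_Σ) =
    |P|=2: 20 collections, coeffs (), (), (), (1), (1), (1), (1), (1), (1), (1), (1), (1), (1), (1), (1,1), (2), (2), (2), (2), (3)


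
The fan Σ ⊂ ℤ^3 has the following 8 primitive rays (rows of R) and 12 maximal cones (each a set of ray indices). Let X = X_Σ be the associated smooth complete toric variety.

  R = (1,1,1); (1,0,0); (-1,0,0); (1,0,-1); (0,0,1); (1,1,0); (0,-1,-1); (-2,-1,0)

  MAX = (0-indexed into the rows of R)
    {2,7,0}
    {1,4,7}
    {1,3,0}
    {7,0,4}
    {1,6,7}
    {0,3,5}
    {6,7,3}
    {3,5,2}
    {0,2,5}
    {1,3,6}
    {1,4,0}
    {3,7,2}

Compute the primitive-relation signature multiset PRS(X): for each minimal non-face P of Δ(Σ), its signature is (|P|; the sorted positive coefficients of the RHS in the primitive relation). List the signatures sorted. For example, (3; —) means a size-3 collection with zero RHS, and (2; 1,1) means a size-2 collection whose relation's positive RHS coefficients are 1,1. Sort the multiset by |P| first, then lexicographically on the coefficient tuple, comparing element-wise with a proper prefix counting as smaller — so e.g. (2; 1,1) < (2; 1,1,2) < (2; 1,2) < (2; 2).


Minimal non-faces — 14 found among 8 rays, 12 max cones:

  P = {1,2}:  v_{1} + v_{2} = 0  ⟹  sig = (2; —)
  P = {0,6}:  v_{0} + v_{6} = v_{1}  ⟹  sig = (2; 1)
  P = {3,4}:  v_{3} + v_{4} = v_{1}  ⟹  sig = (2; 1)
  P = {4,5}:  v_{4} + v_{5} = v_{0}  ⟹  sig = (2; 1)
  P = {5,6}:  v_{5} + v_{6} = v_{3}  ⟹  sig = (2; 1)
  P = {5,7}:  v_{5} + v_{7} = v_{2}  ⟹  sig = (2; 1)
  P = {1,5}:  v_{1} + v_{5} = v_{0} + v_{3}  ⟹  sig = (2; 1,1)
  P = {2,4}:  v_{2} + v_{4} = v_{0} + v_{7}  ⟹  sig = (2; 1,1)
  P = {2,6}:  v_{2} + v_{6} = v_{3} + v_{7}  ⟹  sig = (2; 1,1)
  P = {4,6}:  v_{4} + v_{6} = 2·v_{1} + v_{7}  ⟹  sig = (2; 1,2)
  P = {0,3,7}:  v_{0} + v_{3} + v_{7} = 0  ⟹  sig = (3; —)
  P = {0,1,7}:  v_{0} + v_{1} + v_{7} = v_{4}  ⟹  sig = (3; 1)
  P = {0,2,3}:  v_{0} + v_{2} + v_{3} = v_{5}  ⟹  sig = (3; 1)
  P = {1,3,7}:  v_{1} + v_{3} + v_{7} = v_{6}  ⟹  sig = (3; 1)

Hence PRS(X_Σ) =
[(2; —), (2; 1), (2; 1), (2; 1), (2; 1), (2; 1), (2; 1,1), (2; 1,1), (2; 1,1), (2; 1,2), (3; —), (3; 1), (3; 1), (3; 1)]


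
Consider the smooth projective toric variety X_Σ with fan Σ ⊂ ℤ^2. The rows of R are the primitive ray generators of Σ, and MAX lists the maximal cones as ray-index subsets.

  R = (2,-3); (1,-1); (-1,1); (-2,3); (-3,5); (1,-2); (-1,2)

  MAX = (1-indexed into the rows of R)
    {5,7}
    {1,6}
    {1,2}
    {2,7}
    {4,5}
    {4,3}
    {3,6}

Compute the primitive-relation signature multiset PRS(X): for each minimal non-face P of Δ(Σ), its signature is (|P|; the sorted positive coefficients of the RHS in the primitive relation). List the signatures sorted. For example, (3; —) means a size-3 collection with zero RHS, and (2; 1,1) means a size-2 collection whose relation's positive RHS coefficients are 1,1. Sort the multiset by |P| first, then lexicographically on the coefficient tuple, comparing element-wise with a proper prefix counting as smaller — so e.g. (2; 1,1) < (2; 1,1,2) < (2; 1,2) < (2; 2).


Σ has 14 primitive collections:

  P = {1,4}:  v_{1} + v_{4} = 0  →  sig = (2; —)
  P = {2,3}:  v_{2} + v_{3} = 0  →  sig = (2; —)
  P = {6,7}:  v_{6} + v_{7} = 0  →  sig = (2; —)
  P = {1,3}:  v_{1} + v_{3} = v_{6}  →  sig = (2; 1)
  P = {1,5}:  v_{1} + v_{5} = v_{7}  →  sig = (2; 1)
  P = {1,7}:  v_{1} + v_{7} = v_{2}  →  sig = (2; 1)
  P = {2,4}:  v_{2} + v_{4} = v_{7}  →  sig = (2; 1)
  P = {2,6}:  v_{2} + v_{6} = v_{1}  →  sig = (2; 1)
  P = {3,7}:  v_{3} + v_{7} = v_{4}  →  sig = (2; 1)
  P = {4,6}:  v_{4} + v_{6} = v_{3}  →  sig = (2; 1)
  P = {4,7}:  v_{4} + v_{7} = v_{5}  →  sig = (2; 1)
  P = {5,6}:  v_{5} + v_{6} = v_{4}  →  sig = (2; 1)
  P = {2,5}:  v_{2} + v_{5} = 2·v_{7}  →  sig = (2; 2)
  P = {3,5}:  v_{3} + v_{5} = 2·v_{4}  →  sig = (2; 2)

so the primitive-relation signature multiset is
[(2; —), (2; —), (2; —), (2; 1), (2; 1), (2; 1), (2; 1), (2; 1), (2; 1), (2; 1), (2; 1), (2; 1), (2; 2), (2; 2)]


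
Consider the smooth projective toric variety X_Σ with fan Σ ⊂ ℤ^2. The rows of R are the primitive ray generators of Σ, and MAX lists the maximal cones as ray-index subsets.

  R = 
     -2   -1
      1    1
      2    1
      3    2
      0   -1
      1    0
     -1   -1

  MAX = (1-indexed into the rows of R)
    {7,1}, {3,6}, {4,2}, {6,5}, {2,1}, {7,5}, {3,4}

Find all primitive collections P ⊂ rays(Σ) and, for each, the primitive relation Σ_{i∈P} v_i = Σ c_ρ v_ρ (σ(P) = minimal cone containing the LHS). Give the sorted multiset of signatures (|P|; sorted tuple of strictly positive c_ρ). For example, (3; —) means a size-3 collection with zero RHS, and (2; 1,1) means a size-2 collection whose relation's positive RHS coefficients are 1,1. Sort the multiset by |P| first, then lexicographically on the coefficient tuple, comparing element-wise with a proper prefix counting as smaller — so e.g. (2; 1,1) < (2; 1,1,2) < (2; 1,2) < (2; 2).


The 14 primitive collections of Σ (r=7, n=2):

  P={1,3}:  v_{1} + v_{3} = 0  →  sig = (2; —)
  P={2,7}:  v_{2} + v_{7} = 0  →  sig = (2; —)
  P={1,4}:  v_{1} + v_{4} = v_{2}  →  sig = (2; 1)
  P={1,6}:  v_{1} + v_{6} = v_{7}  →  sig = (2; 1)
  P={2,3}:  v_{2} + v_{3} = v_{4}  →  sig = (2; 1)
  P={2,5}:  v_{2} + v_{5} = v_{6}  →  sig = (2; 1)
  P={2,6}:  v_{2} + v_{6} = v_{3}  →  sig = (2; 1)
  P={3,7}:  v_{3} + v_{7} = v_{6}  →  sig = (2; 1)
  P={4,7}:  v_{4} + v_{7} = v_{3}  →  sig = (2; 1)
  P={6,7}:  v_{6} + v_{7} = v_{5}  →  sig = (2; 1)
  P={4,5}:  v_{4} + v_{5} = v_{3} + v_{6}  →  sig = (2; 1,1)
  P={1,5}:  v_{1} + v_{5} = 2·v_{7}  →  sig = (2; 2)
  P={3,5}:  v_{3} + v_{5} = 2·v_{6}  →  sig = (2; 2)
  P={4,6}:  v_{4} + v_{6} = 2·v_{3}  →  sig = (2; 2)

Hence PRS(X_Σ) =
    |P|=2: 14 collections, coeffs (), (), (1), (1), (1), (1), (1), (1), (1), (1), (1,1), (2), (2), (2)


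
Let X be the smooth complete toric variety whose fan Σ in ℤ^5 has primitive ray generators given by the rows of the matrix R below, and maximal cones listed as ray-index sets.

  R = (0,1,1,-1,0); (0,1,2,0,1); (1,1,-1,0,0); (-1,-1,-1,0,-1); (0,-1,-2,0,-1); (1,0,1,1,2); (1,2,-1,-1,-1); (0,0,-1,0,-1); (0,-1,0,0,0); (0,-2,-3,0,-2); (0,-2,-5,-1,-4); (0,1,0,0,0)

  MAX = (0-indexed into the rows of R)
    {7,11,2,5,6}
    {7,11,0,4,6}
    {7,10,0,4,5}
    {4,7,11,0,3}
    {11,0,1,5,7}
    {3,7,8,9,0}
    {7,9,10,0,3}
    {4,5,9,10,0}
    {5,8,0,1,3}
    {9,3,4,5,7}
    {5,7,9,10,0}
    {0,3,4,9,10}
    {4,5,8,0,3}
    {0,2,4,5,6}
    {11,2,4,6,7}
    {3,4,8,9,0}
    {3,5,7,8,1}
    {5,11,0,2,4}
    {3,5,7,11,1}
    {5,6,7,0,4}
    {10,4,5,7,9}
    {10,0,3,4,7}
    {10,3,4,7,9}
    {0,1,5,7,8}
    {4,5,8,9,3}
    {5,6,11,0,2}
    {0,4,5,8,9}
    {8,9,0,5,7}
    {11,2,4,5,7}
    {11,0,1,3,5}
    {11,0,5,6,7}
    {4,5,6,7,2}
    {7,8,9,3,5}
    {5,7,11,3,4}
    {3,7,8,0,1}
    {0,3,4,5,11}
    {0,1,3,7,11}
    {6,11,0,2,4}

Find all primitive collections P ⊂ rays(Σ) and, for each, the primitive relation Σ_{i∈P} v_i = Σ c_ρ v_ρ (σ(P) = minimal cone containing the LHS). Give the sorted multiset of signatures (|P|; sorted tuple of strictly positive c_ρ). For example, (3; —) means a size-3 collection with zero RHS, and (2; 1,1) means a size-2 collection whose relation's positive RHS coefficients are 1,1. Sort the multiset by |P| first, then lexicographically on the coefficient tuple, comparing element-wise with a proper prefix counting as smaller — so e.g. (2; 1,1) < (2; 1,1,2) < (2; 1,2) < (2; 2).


Primitive collections (25):

  P = {1,4}:  v_{1} + v_{4} = 0 ; sig = (2; —)
  P = {8,11}:  v_{8} + v_{11} = 0 ; sig = (2; —)
  P = {1,9}:  v_{1} + v_{9} = v_{7} + v_{8} ; sig = (2; 1,1)
  P = {2,3}:  v_{2} + v_{3} = v_{4} + v_{11} ; sig = (2; 1,1)
  P = {9,11}:  v_{9} + v_{11} = v_{4} + v_{7} ; sig = (2; 1,1)
  P = {1,10}:  v_{1} + v_{10} = v_{0} + v_{7} + v_{9} ; sig = (2; 1,1,1)
  P = {1,2}:  v_{1} + v_{2} = v_{0} + v_{5} + v_{7} + v_{11} ; sig = (2; 1,1,1,1)
  P = {2,8}:  v_{2} + v_{8} = v_{0} + v_{4} + v_{5} + v_{7} ; sig = (2; 1,1,1,1)
  P = {3,6}:  v_{3} + v_{6} = v_{0} + v_{4} + v_{7} + v_{11} ; sig = (2; 1,1,1,1)
  P = {1,6}:  v_{1} + v_{6} = 2·v_{0} + v_{5} + 2·v_{7} + v_{11} ; sig = (2; 1,1,2,2)
  P = {2,9}:  v_{2} + v_{9} = v_{0} + 2·v_{4} + v_{5} + 2·v_{7} ; sig = (2; 1,1,2,2)
  P = {6,8}:  v_{6} + v_{8} = 2·v_{0} + v_{4} + v_{5} + 2·v_{7} ; sig = (2; 1,1,2,2)
  P = {8,10}:  v_{8} + v_{10} = v_{0} + 2·v_{9} ; sig = (2; 1,2)
  P = {10,11}:  v_{10} + v_{11} = v_{0} + 2·v_{4} + 2·v_{7} ; sig = (2; 1,2,2)
  P = {6,9}:  v_{6} + v_{9} = 2·v_{0} + 2·v_{4} + v_{5} + 3·v_{7} ; sig = (2; 1,2,2,3)
  P = {2,10}:  v_{2} + v_{10} = 2·v_{0} + 3·v_{4} + v_{5} + 3·v_{7} ; sig = (2; 1,2,3,3)
  P = {6,10}:  v_{6} + v_{10} = 3·v_{0} + 3·v_{4} + v_{5} + 4·v_{7} ; sig = (2; 1,3,3,4)
  P = {0,2,7}:  v_{0} + v_{2} + v_{7} = v_{6} ; sig = (3; 1)
  P = {4,7,8}:  v_{4} + v_{7} + v_{8} = v_{9} ; sig = (3; 1)
  P = {3,5,10}:  v_{3} + v_{5} + v_{10} = v_{4} + v_{9} ; sig = (3; 1,1)
  P = {0,3,5,7}:  v_{0} + v_{3} + v_{5} + v_{7} = 0 ; sig = (4; —)
  P = {0,4,7,9}:  v_{0} + v_{4} + v_{7} + v_{9} = v_{10} ; sig = (4; 1)
  P = {0,3,5,9}:  v_{0} + v_{3} + v_{5} + v_{9} = v_{4} + v_{8} ; sig = (4; 1,1)
  P = {4,5,6,11}:  v_{4} + v_{5} + v_{6} + v_{11} = 2·v_{2} ; sig = (4; 2)
  P = {0,4,5,7,11}:  v_{0} + v_{4} + v_{5} + v_{7} + v_{11} = v_{2} ; sig = (5; 1)

Signatures (|P|; sorted positive RHS coefficients), sorted:
[(2; —), (2; —), (2; 1,1), (2; 1,1), (2; 1,1), (2; 1,1,1), (2; 1,1,1,1), (2; 1,1,1,1), (2; 1,1,1,1), (2; 1,1,2,2), (2; 1,1,2,2), (2; 1,1,2,2), (2; 1,2), (2; 1,2,2), (2; 1,2,2,3), (2; 1,2,3,3), (2; 1,3,3,4), (3; 1), (3; 1), (3; 1,1), (4; —), (4; 1), (4; 1,1), (4; 2), (5; 1)]


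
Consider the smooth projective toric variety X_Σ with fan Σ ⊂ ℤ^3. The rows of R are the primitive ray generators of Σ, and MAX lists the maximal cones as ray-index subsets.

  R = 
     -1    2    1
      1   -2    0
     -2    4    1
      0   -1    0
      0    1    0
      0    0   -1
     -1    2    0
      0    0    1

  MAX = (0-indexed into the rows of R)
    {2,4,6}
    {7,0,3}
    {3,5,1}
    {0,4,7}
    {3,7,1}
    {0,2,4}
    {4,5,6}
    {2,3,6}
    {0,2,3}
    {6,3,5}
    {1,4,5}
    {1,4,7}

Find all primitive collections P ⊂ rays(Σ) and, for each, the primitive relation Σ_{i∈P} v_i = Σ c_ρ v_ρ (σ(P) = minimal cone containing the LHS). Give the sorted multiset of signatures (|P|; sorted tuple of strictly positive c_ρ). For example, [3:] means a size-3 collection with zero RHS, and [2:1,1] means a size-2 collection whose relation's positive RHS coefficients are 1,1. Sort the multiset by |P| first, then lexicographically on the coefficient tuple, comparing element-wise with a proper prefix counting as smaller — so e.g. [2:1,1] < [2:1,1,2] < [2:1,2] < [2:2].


Σ has 10 primitive collections:

  P={1,6}:  v_{1} + v_{6} = 0  ⇒ sig = [2:]
  P={3,4}:  v_{3} + v_{4} = 0  ⇒ sig = [2:]
  P={5,7}:  v_{5} + v_{7} = 0  ⇒ sig = [2:]
  P={0,1}:  v_{0} + v_{1} = v_{7}  ⇒ sig = [2:1]
  P={0,5}:  v_{0} + v_{5} = v_{6}  ⇒ sig = [2:1]
  P={0,6}:  v_{0} + v_{6} = v_{2}  ⇒ sig = [2:1]
  P={1,2}:  v_{1} + v_{2} = v_{0}  ⇒ sig = [2:1]
  P={6,7}:  v_{6} + v_{7} = v_{0}  ⇒ sig = [2:1]
  P={2,5}:  v_{2} + v_{5} = 2·v_{6}  ⇒ sig = [2:2]
  P={2,7}:  v_{2} + v_{7} = 2·v_{0}  ⇒ sig = [2:2]

Hence PRS(X_Σ) =
[[2:], [2:], [2:], [2:1], [2:1], [2:1], [2:1], [2:1], [2:2], [2:2]]


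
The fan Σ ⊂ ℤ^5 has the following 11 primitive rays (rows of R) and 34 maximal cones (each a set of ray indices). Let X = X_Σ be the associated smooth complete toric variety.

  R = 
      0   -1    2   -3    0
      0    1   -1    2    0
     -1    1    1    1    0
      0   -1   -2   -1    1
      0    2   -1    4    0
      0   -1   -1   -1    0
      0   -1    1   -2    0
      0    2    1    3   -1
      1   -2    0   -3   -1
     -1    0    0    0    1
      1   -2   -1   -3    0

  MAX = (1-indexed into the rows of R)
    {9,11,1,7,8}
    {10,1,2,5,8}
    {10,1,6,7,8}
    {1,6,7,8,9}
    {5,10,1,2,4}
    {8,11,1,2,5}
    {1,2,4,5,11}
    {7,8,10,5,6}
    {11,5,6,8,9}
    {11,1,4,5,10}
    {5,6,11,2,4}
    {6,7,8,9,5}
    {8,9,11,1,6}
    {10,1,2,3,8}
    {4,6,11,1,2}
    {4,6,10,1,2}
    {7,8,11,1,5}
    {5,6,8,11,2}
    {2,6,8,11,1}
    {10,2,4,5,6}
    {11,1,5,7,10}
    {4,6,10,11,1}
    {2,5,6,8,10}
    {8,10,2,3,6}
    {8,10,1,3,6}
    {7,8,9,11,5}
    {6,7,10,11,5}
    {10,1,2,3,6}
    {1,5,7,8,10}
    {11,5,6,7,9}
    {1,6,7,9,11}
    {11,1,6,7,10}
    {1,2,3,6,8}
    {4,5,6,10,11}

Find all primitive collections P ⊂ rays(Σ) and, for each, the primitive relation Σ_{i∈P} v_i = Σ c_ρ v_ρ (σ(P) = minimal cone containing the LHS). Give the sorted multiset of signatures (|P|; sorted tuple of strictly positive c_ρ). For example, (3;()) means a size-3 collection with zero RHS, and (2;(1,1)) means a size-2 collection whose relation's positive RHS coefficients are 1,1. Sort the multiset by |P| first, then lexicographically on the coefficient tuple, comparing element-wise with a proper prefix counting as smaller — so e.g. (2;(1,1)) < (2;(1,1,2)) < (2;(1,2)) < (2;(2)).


17 minimal non-faces of Δ(Σ) (on 11 rays):

  {2,7}:  v_{2} + v_{7} = 0  ⇒ sig = (2;())
  {4,8}:  v_{4} + v_{8} = v_{2}  ⇒ sig = (2;(1))
  {4,7}:  v_{4} + v_{7} = v_{10} + v_{11}  ⇒ sig = (2;(1,1))
  {4,9}:  v_{4} + v_{9} = v_{6} + v_{11}  ⇒ sig = (2;(1,1))
  {9,10}:  v_{9} + v_{10} = v_{6} + v_{7}  ⇒ sig = (2;(1,1))
  {2,9}:  v_{2} + v_{9} = v_{6} + v_{8} + v_{11}  ⇒ sig = (2;(1,1,1))
  {3,5}:  v_{3} + v_{5} = v_{2} + v_{8} + v_{10}  ⇒ sig = (2;(1,1,1))
  {3,11}:  v_{3} + v_{11} = v_{1} + v_{2} + v_{6}  ⇒ sig = (2;(1,1,1))
  {3,7}:  v_{3} + v_{7} = v_{1} + v_{6} + v_{8} + v_{10}  ⇒ sig = (2;(1,1,1,1))
  {3,4}:  v_{3} + v_{4} = v_{1} + 2·v_{2} + v_{6} + v_{10}  ⇒ sig = (2;(1,1,1,2))
  {3,9}:  v_{3} + v_{9} = v_{1} + 2·v_{6} + v_{8}  ⇒ sig = (2;(1,1,2))
  {1,5,6}:  v_{1} + v_{5} + v_{6} = 0  ⇒ sig = (3;())
  {8,10,11}:  v_{8} + v_{10} + v_{11} = 0  ⇒ sig = (3;())
  {2,10,11}:  v_{2} + v_{10} + v_{11} = v_{4}  ⇒ sig = (3;(1))
  {1,5,9}:  v_{1} + v_{5} + v_{9} = v_{7} + v_{8} + v_{11}  ⇒ sig = (3;(1,1,1))
  {6,7,8,11}:  v_{6} + v_{7} + v_{8} + v_{11} = v_{9}  ⇒ sig = (4;(1))
  {1,2,6,8,10}:  v_{1} + v_{2} + v_{6} + v_{8} + v_{10} = v_{3}  ⇒ sig = (5;(1))

Signatures (|P|; sorted positive RHS coefficients), sorted:
{ (2;()),  (2;(1)),  (2;(1,1)) ×3,  (2;(1,1,1)) ×3,  (2;(1,1,1,1)),  (2;(1,1,1,2)),  (2;(1,1,2)),  (3;()) ×2,  (3;(1)),  (3;(1,1,1)),  (4;(1)),  (5;(1)) }


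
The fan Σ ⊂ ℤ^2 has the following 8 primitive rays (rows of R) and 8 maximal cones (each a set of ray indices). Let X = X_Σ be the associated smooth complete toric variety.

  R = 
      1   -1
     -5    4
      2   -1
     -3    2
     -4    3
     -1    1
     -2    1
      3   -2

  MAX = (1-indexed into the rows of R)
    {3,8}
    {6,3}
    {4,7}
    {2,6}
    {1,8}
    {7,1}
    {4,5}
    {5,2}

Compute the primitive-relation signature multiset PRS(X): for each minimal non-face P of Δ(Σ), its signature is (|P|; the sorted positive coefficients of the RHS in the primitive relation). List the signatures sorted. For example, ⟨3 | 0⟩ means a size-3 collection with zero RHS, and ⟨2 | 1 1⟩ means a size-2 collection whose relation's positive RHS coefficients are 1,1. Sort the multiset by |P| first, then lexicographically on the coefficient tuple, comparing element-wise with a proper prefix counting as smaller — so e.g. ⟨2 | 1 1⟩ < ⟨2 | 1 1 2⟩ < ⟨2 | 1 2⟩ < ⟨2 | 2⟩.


20 collections generate NE(X_Σ); each relation:

  • {1,6}:  v_{1} + v_{6} = 0  ⇒ sig = ⟨2 | 0⟩
  • {3,7}:  v_{3} + v_{7} = 0  ⇒ sig = ⟨2 | 0⟩
  • {4,8}:  v_{4} + v_{8} = 0  ⇒ sig = ⟨2 | 0⟩
  • {1,2}:  v_{1} + v_{2} = v_{5}  ⇒ sig = ⟨2 | 1⟩
  • {1,3}:  v_{1} + v_{3} = v_{8}  ⇒ sig = ⟨2 | 1⟩
  • {1,4}:  v_{1} + v_{4} = v_{7}  ⇒ sig = ⟨2 | 1⟩
  • {1,5}:  v_{1} + v_{5} = v_{4}  ⇒ sig = ⟨2 | 1⟩
  • {3,4}:  v_{3} + v_{4} = v_{6}  ⇒ sig = ⟨2 | 1⟩
  • {4,6}:  v_{4} + v_{6} = v_{5}  ⇒ sig = ⟨2 | 1⟩
  • {5,6}:  v_{5} + v_{6} = v_{2}  ⇒ sig = ⟨2 | 1⟩
  • {5,8}:  v_{5} + v_{8} = v_{6}  ⇒ sig = ⟨2 | 1⟩
  • {6,7}:  v_{6} + v_{7} = v_{4}  ⇒ sig = ⟨2 | 1⟩
  • {6,8}:  v_{6} + v_{8} = v_{3}  ⇒ sig = ⟨2 | 1⟩
  • {7,8}:  v_{7} + v_{8} = v_{1}  ⇒ sig = ⟨2 | 1⟩
  • {2,7}:  v_{2} + v_{7} = v_{4} + v_{5}  ⇒ sig = ⟨2 | 1 1⟩
  • {2,4}:  v_{2} + v_{4} = 2·v_{5}  ⇒ sig = ⟨2 | 2⟩
  • {2,8}:  v_{2} + v_{8} = 2·v_{6}  ⇒ sig = ⟨2 | 2⟩
  • {3,5}:  v_{3} + v_{5} = 2·v_{6}  ⇒ sig = ⟨2 | 2⟩
  • {5,7}:  v_{5} + v_{7} = 2·v_{4}  ⇒ sig = ⟨2 | 2⟩
  • {2,3}:  v_{2} + v_{3} = 3·v_{6}  ⇒ sig = ⟨2 | 3⟩

Sorted signature multiset PRS(X):
[⟨2 | 0⟩, ⟨2 | 0⟩, ⟨2 | 0⟩, ⟨2 | 1⟩, ⟨2 | 1⟩, ⟨2 | 1⟩, ⟨2 | 1⟩, ⟨2 | 1⟩, ⟨2 | 1⟩, ⟨2 | 1⟩, ⟨2 | 1⟩, ⟨2 | 1⟩, ⟨2 | 1⟩, ⟨2 | 1⟩, ⟨2 | 1 1⟩, ⟨2 | 2⟩, ⟨2 | 2⟩, ⟨2 | 2⟩, ⟨2 | 2⟩, ⟨2 | 3⟩]


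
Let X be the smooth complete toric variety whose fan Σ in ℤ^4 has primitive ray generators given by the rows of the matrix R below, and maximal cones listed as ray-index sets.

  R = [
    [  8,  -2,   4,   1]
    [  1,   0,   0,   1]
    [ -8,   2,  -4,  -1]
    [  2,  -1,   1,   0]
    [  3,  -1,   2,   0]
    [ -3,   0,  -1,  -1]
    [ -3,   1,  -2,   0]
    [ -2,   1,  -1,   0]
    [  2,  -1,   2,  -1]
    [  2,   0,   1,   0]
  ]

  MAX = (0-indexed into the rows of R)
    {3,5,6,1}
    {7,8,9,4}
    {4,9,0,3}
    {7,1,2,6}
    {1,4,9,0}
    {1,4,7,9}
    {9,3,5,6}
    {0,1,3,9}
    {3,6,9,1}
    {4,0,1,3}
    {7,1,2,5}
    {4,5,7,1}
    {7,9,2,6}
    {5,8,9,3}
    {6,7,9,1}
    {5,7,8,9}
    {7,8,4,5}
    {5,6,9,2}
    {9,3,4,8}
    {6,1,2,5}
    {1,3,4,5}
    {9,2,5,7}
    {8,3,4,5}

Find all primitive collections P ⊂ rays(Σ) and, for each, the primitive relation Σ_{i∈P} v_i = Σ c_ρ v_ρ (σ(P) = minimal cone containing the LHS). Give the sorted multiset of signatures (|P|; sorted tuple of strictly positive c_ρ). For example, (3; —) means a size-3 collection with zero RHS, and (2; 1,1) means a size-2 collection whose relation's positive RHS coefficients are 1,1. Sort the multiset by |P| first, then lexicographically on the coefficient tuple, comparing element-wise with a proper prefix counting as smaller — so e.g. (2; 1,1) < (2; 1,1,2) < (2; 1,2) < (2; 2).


17 collections generate NE(X_Σ); each relation:

  P={0,2}:  v_{0} + v_{2} = 0 — sig = (2; —)
  P={3,7}:  v_{3} + v_{7} = 0 — sig = (2; —)
  P={4,6}:  v_{4} + v_{6} = 0 — sig = (2; —)
  P={1,8}:  v_{1} + v_{8} = v_{4} — sig = (2; 1)
  P={0,5}:  v_{0} + v_{5} = v_{3} + v_{4} — sig = (2; 1,1)
  P={2,3}:  v_{2} + v_{3} = v_{5} + v_{6} — sig = (2; 1,1)
  P={2,4}:  v_{2} + v_{4} = v_{5} + v_{7} — sig = (2; 1,1)
  P={6,8}:  v_{6} + v_{8} = v_{5} + v_{9} — sig = (2; 1,1)
  P={0,6}:  v_{0} + v_{6} = v_{1} + v_{3} + v_{9} — sig = (2; 1,1,1)
  P={0,7}:  v_{0} + v_{7} = v_{1} + v_{4} + v_{9} — sig = (2; 1,1,1)
  P={0,8}:  v_{0} + v_{8} = v_{3} + 2·v_{4} + v_{9} — sig = (2; 1,1,2)
  P={2,8}:  v_{2} + v_{8} = 2·v_{5} + v_{7} + v_{9} — sig = (2; 1,1,2)
  P={1,5,9}:  v_{1} + v_{5} + v_{9} = 0 — sig = (3; —)
  P={4,5,9}:  v_{4} + v_{5} + v_{9} = v_{8} — sig = (3; 1)
  P={5,6,7}:  v_{5} + v_{6} + v_{7} = v_{2} — sig = (3; 1)
  P={1,2,9}:  v_{1} + v_{2} + v_{9} = v_{6} + v_{7} — sig = (3; 1,1)
  P={1,3,4,9}:  v_{1} + v_{3} + v_{4} + v_{9} = v_{0} — sig = (4; 1)

Hence PRS(X_Σ) =
{ (2; —) ×3,  (2; 1),  (2; 1,1) ×4,  (2; 1,1,1) ×2,  (2; 1,1,2) ×2,  (3; —),  (3; 1) ×2,  (3; 1,1),  (4; 1) }


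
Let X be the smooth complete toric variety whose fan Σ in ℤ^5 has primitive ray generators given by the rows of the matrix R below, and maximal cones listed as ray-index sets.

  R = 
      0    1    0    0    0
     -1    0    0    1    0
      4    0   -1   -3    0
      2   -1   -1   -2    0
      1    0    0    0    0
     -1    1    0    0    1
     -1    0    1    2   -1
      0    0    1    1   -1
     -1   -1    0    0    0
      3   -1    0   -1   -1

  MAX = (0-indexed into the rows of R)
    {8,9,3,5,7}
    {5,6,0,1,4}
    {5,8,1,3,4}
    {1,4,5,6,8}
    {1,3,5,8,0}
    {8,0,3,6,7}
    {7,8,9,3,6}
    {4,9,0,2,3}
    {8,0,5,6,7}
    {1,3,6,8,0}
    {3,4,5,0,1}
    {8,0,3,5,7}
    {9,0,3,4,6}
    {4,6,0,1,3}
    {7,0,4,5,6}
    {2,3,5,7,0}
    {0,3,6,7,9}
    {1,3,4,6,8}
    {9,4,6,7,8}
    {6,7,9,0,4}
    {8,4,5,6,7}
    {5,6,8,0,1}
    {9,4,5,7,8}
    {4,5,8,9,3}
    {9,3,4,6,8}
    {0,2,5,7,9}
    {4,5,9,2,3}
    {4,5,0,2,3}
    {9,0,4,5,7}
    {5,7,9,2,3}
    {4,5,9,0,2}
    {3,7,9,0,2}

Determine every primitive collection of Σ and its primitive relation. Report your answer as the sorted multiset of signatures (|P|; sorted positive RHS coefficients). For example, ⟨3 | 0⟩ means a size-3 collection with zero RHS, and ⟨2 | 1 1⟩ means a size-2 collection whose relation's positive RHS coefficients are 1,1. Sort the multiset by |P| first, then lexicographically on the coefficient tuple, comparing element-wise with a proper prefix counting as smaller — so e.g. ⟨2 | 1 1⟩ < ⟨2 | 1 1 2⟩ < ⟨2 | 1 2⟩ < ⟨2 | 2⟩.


|primitive collections| = 12. Relations:

  P={1,7}:  v_{1} + v_{7} = v_{6} ; sig = ⟨2 | 1⟩
  P={2,6}:  v_{2} + v_{6} = v_{0} + v_{9} ; sig = ⟨2 | 1 1⟩
  P={1,2}:  v_{1} + v_{2} = v_{0} + v_{3} + v_{4} ; sig = ⟨2 | 1 1 1⟩
  P={1,9}:  v_{1} + v_{9} = v_{3} + v_{4} + v_{6} ; sig = ⟨2 | 1 1 1⟩
  P={2,8}:  v_{2} + v_{8} = 2·v_{3} + v_{5} + v_{7} ; sig = ⟨2 | 1 1 2⟩
  P={0,4,8}:  v_{0} + v_{4} + v_{8} = 0 ; sig = ⟨3 | 0⟩
  P={3,5,6}:  v_{3} + v_{5} + v_{6} = 0 ; sig = ⟨3 | 0⟩
  P={3,4,7}:  v_{3} + v_{4} + v_{7} = v_{9} ; sig = ⟨3 | 1⟩
  P={0,8,9}:  v_{0} + v_{8} + v_{9} = v_{3} + v_{7} ; sig = ⟨3 | 1 1⟩
  P={5,6,9}:  v_{5} + v_{6} + v_{9} = v_{4} + v_{7} ; sig = ⟨3 | 1 1⟩
  P={2,4,7}:  v_{2} + v_{4} + v_{7} = v_{0} + v_{5} + 2·v_{9} ; sig = ⟨3 | 1 1 2⟩
  P={0,3,5,9}:  v_{0} + v_{3} + v_{5} + v_{9} = v_{2} ; sig = ⟨4 | 1⟩

Hence PRS(X_Σ) =
[⟨2 | 1⟩, ⟨2 | 1 1⟩, ⟨2 | 1 1 1⟩, ⟨2 | 1 1 1⟩, ⟨2 | 1 1 2⟩, ⟨3 | 0⟩, ⟨3 | 0⟩, ⟨3 | 1⟩, ⟨3 | 1 1⟩, ⟨3 | 1 1⟩, ⟨3 | 1 1 2⟩, ⟨4 | 1⟩]


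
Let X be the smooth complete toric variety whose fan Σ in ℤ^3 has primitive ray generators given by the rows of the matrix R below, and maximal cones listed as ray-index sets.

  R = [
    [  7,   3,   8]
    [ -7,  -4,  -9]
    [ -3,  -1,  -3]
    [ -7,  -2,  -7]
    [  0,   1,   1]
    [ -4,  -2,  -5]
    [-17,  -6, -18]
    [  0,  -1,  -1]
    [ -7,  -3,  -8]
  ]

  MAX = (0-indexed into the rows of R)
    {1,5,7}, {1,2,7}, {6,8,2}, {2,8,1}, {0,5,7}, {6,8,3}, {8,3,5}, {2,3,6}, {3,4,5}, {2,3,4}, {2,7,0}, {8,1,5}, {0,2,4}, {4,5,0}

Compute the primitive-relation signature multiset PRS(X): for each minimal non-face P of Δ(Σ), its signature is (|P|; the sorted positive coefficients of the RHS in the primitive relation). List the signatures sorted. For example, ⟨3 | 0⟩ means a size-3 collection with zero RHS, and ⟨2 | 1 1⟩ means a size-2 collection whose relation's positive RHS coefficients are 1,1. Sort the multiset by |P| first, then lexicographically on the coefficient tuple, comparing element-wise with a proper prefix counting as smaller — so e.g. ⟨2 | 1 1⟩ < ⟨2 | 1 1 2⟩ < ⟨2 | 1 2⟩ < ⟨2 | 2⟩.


16 collections generate NE(X_Σ); each relation:

  P={0,8}:  v_{0} + v_{8} = 0 ; sig = ⟨2 | 0⟩
  P={4,7}:  v_{4} + v_{7} = 0 ; sig = ⟨2 | 0⟩
  P={0,1}:  v_{0} + v_{1} = v_{7} ; sig = ⟨2 | 1⟩
  P={0,3}:  v_{0} + v_{3} = v_{4} ; sig = ⟨2 | 1⟩
  P={1,4}:  v_{1} + v_{4} = v_{8} ; sig = ⟨2 | 1⟩
  P={2,5}:  v_{2} + v_{5} = v_{8} ; sig = ⟨2 | 1⟩
  P={3,7}:  v_{3} + v_{7} = v_{8} ; sig = ⟨2 | 1⟩
  P={4,8}:  v_{4} + v_{8} = v_{3} ; sig = ⟨2 | 1⟩
  P={7,8}:  v_{7} + v_{8} = v_{1} ; sig = ⟨2 | 1⟩
  P={0,6}:  v_{0} + v_{6} = v_{2} + v_{3} ; sig = ⟨2 | 1 1⟩
  P={4,6}:  v_{4} + v_{6} = v_{2} + 2·v_{3} ; sig = ⟨2 | 1 2⟩
  P={5,6}:  v_{5} + v_{6} = v_{3} + 2·v_{8} ; sig = ⟨2 | 1 2⟩
  P={6,7}:  v_{6} + v_{7} = v_{2} + 2·v_{8} ; sig = ⟨2 | 1 2⟩
  P={1,6}:  v_{1} + v_{6} = v_{2} + 3·v_{8} ; sig = ⟨2 | 1 3⟩
  P={1,3}:  v_{1} + v_{3} = 2·v_{8} ; sig = ⟨2 | 2⟩
  P={2,3,8}:  v_{2} + v_{3} + v_{8} = v_{6} ; sig = ⟨3 | 1⟩

so the primitive-relation signature multiset is
{ ⟨2 | 0⟩ ×2,  ⟨2 | 1⟩ ×7,  ⟨2 | 1 1⟩,  ⟨2 | 1 2⟩ ×3,  ⟨2 | 1 3⟩,  ⟨2 | 2⟩,  ⟨3 | 1⟩ }


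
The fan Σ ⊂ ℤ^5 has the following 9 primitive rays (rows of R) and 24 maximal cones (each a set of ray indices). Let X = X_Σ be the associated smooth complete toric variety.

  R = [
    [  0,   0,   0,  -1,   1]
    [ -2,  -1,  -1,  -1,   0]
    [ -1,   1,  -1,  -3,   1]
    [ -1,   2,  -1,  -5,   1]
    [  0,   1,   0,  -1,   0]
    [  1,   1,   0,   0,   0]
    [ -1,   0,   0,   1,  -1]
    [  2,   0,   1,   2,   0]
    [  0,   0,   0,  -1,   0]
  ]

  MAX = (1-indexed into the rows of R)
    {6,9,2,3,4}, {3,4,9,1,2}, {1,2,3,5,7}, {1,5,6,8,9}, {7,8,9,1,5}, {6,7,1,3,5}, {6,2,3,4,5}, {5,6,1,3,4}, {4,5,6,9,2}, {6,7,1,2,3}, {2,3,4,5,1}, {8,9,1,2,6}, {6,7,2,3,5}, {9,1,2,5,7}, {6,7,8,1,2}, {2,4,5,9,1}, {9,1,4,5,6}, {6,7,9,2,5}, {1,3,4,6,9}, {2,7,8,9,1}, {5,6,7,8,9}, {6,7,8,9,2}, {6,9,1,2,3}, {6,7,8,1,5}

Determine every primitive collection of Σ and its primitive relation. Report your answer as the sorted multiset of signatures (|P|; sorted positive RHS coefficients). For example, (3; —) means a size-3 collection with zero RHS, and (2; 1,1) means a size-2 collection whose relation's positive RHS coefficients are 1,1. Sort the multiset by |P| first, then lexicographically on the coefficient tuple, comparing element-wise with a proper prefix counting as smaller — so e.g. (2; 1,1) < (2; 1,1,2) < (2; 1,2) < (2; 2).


9 collections generate NE(X_Σ); each relation:

  P = {3,8}:  v_{3} + v_{8} = v_{1} + v_{6}  so sig = (2; 1,1)
  P = {4,8}:  v_{4} + v_{8} = v_{1} + v_{5} + v_{6} + v_{9}  so sig = (2; 1,1,1,1)
  P = {4,7}:  v_{4} + v_{7} = v_{2} + 3·v_{5}  so sig = (2; 1,3)
  P = {2,5,8}:  v_{2} + v_{5} + v_{8} = 0  so sig = (3; —)
  P = {3,5,9}:  v_{3} + v_{5} + v_{9} = v_{4}  so sig = (3; 1)
  P = {3,7,9}:  v_{3} + v_{7} + v_{9} = v_{2} + 2·v_{5}  so sig = (3; 1,2)
  P = {1,2,5,6}:  v_{1} + v_{2} + v_{5} + v_{6} = v_{3}  so sig = (4; 1)
  P = {1,6,7,9}:  v_{1} + v_{6} + v_{7} + v_{9} = v_{5}  so sig = (4; 1)
  P = {1,2,4,6}:  v_{1} + v_{2} + v_{4} + v_{6} = 2·v_{3} + v_{9}  so sig = (4; 1,2)

Signatures (|P|; sorted positive RHS coefficients), sorted:
    (2; 1,1)
    (2; 1,1,1,1)
    (2; 1,3)
    (3; —)
    (3; 1)
    (3; 1,2)
    (4; 1)
    (4; 1)
    (4; 1,2)
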